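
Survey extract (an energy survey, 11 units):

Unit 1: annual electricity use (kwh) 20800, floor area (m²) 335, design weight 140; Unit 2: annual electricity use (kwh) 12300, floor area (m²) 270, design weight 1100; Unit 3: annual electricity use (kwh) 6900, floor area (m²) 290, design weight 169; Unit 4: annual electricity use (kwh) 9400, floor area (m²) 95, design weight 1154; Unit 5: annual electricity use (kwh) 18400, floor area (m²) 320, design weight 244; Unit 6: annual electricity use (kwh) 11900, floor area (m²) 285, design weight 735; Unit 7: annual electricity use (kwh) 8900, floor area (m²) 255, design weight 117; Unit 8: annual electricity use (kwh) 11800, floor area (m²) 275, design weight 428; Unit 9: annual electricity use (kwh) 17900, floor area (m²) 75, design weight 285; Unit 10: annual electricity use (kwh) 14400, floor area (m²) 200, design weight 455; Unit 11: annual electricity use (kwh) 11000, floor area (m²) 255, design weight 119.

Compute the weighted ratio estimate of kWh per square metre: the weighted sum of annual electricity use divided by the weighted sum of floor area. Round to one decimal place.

56.2

Σ wᵢ·y = 20800×140 + 12300×1100 + 6900×169 + 9400×1154 + 18400×244 + 11900×735 + 8900×117 + 11800×428 + 17900×285 + 14400×455 + 11000×119
  = 60746000
Σ wᵢ·x = 335×140 + 270×1100 + 290×169 + 95×1154 + 320×244 + 285×735 + 255×117 + 275×428 + 75×285 + 200×455 + 255×119
  = 46900 + 297000 + 49010 + 109630 + 78080 + 209475 + 29835 + 117700 + 21375 + 91000 + 30345 = 1080350
Ratio = 60746000 / 1080350 = 56.228074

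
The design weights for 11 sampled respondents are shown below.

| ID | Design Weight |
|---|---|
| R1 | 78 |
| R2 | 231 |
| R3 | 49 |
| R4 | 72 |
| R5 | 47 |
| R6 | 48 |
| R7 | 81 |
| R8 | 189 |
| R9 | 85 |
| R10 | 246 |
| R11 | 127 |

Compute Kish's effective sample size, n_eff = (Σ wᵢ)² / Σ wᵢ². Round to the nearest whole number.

Σ wᵢ = 78 + 231 + 49 + 72 + 47 + 48 + 81 + 189 + 85 + 246 + 127 = 1253
Σ wᵢ² = 197695
n_eff = 1253² / 197695 = 1570009 / 197695 = 7.9415716

8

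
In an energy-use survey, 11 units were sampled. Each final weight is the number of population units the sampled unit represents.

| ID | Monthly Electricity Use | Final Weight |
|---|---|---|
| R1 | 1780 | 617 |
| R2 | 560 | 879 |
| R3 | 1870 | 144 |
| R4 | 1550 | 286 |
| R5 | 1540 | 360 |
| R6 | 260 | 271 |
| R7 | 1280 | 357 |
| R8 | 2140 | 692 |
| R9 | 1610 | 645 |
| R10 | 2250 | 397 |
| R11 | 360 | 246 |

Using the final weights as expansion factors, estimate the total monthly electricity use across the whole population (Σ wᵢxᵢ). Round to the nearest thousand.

6886000

Weighted total = 1780×617 + 560×879 + 1870×144 + 1550×286 + 1540×360 + 260×271 + 1280×357 + 2140×692 + 1610×645 + 2250×397 + 360×246
  = 1098260 + 492240 + 269280 + 443300 + 554400 + 70460 + 456960 + 1480880 + 1038450 + 893250 + 88560 = 6886040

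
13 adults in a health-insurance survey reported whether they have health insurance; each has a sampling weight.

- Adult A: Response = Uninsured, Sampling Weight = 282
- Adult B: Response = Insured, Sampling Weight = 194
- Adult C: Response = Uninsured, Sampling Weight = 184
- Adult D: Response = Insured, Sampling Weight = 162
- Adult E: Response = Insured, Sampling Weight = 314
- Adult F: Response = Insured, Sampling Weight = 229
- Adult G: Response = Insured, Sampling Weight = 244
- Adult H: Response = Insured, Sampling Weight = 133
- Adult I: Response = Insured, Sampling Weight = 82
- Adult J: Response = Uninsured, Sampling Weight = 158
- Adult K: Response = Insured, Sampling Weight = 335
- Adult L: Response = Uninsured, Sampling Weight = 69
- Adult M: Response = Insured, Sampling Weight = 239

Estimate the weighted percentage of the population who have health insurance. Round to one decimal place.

Sum of weights for 'Insured' = 194 + 162 + 314 + 229 + 244 + 133 + 82 + 335 + 239 = 1932
Total weight = 2625
Weighted proportion = 1932 / 2625 = 0.736 → 73.6%

73.6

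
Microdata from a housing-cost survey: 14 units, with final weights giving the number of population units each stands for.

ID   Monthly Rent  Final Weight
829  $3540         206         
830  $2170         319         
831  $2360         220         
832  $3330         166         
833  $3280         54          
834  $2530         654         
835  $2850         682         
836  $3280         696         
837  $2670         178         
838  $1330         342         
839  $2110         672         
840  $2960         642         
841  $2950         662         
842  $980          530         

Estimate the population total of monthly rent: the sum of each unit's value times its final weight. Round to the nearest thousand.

Weighted total = 15272430

15272000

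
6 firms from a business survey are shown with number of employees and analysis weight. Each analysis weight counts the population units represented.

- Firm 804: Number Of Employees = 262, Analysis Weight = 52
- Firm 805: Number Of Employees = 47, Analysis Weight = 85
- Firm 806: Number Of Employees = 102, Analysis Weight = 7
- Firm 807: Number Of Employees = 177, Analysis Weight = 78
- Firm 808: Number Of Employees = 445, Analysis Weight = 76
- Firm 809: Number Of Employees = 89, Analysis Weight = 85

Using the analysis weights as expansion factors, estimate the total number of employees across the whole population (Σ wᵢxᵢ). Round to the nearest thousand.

74000

Weighted total = 262×52 + 47×85 + 102×7 + 177×78 + 445×76 + 89×85
  = 13624 + 3995 + 714 + 13806 + 33820 + 7565 = 73524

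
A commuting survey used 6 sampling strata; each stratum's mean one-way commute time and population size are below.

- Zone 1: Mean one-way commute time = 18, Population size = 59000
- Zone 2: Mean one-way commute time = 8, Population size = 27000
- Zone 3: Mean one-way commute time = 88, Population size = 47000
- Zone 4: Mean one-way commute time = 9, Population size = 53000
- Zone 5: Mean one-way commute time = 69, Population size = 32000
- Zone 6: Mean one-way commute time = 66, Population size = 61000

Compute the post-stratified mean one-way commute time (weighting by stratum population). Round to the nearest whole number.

43

Σ Nₕ·x̄ₕ = 12125000
Σ Nₕ = 279000
Overall mean = 12125000 / 279000 = 43.458781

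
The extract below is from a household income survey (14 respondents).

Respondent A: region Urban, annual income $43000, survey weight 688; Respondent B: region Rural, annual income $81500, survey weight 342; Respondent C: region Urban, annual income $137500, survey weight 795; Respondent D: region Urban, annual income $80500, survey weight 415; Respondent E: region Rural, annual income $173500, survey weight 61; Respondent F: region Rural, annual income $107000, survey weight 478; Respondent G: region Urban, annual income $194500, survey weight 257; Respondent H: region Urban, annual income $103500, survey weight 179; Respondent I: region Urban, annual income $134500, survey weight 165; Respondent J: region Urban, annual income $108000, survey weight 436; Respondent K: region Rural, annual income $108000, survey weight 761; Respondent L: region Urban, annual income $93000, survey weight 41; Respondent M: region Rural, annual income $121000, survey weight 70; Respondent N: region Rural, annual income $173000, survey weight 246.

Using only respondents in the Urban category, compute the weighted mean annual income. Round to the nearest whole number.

105481

Urban rows: A, C, D, G, H, I, J, L
Weighted sum = 43000×688 + 137500×795 + 80500×415 + 194500×257 + 103500×179 + 134500×165 + 108000×436 + 93000×41
  = 29584000 + 109312500 + 33407500 + 49986500 + 18526500 + 22192500 + 47088000 + 3813000 = 313910500
Sum of weights = 688 + 795 + 415 + 257 + 179 + 165 + 436 + 41 = 2976
Weighted mean = 313910500 / 2976 = 105480.68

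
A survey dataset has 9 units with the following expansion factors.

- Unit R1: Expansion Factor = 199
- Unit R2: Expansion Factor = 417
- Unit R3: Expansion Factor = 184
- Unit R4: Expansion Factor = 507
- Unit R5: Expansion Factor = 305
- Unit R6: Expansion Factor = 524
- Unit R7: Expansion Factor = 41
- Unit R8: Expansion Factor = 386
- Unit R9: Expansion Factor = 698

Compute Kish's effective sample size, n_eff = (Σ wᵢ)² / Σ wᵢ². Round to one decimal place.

7.0

Σ wᵢ = 199 + 417 + 184 + 507 + 305 + 524 + 41 + 386 + 698 = 3261
Σ wᵢ² = 39601 + 173889 + 33856 + 257049 + 93025 + 274576 + 1681 + 148996 + 487204 = 1509877
n_eff = 3261² / 1509877 = 10634121 / 1509877 = 7.0430379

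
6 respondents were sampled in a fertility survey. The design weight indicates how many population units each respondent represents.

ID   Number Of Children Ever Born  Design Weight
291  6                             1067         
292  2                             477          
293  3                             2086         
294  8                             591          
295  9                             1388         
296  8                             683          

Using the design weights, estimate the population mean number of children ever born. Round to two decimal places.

5.77

Weighted sum = 36298
Sum of weights = 1067 + 477 + 2086 + 591 + 1388 + 683 = 6292
Weighted mean = 36298 / 6292 = 5.7689129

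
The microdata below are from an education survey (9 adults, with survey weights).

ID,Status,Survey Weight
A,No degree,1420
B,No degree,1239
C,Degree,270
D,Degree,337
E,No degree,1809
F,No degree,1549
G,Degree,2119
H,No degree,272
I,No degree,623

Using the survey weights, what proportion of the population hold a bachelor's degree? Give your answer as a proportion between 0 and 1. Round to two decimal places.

Sum of weights for 'Degree' = 270 + 337 + 2119 = 2726
Total weight = 9638
Weighted proportion = 2726 / 9638 = 0.28283876

0.28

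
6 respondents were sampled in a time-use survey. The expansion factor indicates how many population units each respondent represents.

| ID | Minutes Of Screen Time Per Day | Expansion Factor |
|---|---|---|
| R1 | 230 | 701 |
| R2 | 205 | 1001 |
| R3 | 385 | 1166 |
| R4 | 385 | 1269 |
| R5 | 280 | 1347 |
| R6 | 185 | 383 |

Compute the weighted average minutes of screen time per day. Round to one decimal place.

Weighted sum = 230×701 + 205×1001 + 385×1166 + 385×1269 + 280×1347 + 185×383
  = 1751925
Sum of weights = 5867
Weighted mean = 1751925 / 5867 = 298.60661

298.6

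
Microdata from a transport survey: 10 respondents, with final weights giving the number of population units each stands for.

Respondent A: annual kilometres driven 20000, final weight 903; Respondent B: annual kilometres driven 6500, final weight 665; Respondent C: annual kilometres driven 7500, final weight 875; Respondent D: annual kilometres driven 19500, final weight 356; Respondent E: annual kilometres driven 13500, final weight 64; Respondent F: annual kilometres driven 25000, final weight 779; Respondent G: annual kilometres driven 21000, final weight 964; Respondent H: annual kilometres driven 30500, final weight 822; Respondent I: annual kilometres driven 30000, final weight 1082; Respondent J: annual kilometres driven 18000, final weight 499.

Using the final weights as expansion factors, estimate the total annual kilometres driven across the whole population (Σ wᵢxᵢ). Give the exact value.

Weighted total = 20000×903 + 6500×665 + 7500×875 + 19500×356 + 13500×64 + 25000×779 + 21000×964 + 30500×822 + 30000×1082 + 18000×499
  = 18060000 + 4322500 + 6562500 + 6942000 + 864000 + 19475000 + 20244000 + 25071000 + 32460000 + 8982000 = 142983000

142983000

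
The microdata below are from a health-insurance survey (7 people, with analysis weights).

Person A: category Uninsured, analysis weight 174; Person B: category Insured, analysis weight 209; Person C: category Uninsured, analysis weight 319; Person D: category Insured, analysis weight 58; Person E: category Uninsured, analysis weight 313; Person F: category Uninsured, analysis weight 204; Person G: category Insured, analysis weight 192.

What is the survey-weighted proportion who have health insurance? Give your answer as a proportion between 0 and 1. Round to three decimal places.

0.312

Sum of weights for 'Insured' = 209 + 58 + 192 = 459
Total weight = 174 + 209 + 319 + 58 + 313 + 204 + 192 = 1469
Weighted proportion = 459 / 1469 = 0.31245745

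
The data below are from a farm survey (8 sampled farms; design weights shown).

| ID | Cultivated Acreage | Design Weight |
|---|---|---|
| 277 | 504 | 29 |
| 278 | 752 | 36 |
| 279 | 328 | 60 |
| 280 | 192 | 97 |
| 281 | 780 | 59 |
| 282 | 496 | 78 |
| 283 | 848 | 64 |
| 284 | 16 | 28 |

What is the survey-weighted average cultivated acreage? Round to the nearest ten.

Weighted sum = 504×29 + 752×36 + 328×60 + 192×97 + 780×59 + 496×78 + 848×64 + 16×28
  = 219420
Sum of weights = 29 + 36 + 60 + 97 + 59 + 78 + 64 + 28 = 451
Weighted mean = 219420 / 451 = 486.51885

490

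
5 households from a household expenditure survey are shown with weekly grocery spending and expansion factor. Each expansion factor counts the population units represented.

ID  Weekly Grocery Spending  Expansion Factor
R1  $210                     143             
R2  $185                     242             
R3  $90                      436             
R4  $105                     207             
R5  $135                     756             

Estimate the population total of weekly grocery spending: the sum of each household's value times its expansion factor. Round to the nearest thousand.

Weighted total = 210×143 + 185×242 + 90×436 + 105×207 + 135×756
  = 237835

238000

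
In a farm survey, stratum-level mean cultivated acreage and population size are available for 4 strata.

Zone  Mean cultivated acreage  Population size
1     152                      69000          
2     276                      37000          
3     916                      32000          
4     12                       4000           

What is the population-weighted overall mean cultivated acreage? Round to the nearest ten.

Σ Nₕ·x̄ₕ = 152×69000 + 276×37000 + 916×32000 + 12×4000
  = 50060000
Σ Nₕ = 142000
Overall mean = 50060000 / 142000 = 352.53521

350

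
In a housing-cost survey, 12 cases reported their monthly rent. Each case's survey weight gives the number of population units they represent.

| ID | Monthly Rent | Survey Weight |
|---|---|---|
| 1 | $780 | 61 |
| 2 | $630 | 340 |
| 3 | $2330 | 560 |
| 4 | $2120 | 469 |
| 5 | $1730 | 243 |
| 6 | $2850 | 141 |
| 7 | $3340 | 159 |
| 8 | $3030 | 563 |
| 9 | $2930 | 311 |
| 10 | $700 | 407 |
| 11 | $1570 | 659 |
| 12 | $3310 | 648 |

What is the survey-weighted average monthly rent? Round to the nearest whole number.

Weighted sum = 780×61 + 630×340 + 2330×560 + 2120×469 + 1730×243 + 2850×141 + 3340×159 + 3030×563 + 2930×311 + 700×407 + 1570×659 + 3310×648
  = 47580 + 214200 + 1304800 + 994280 + 420390 + 401850 + 531060 + 1705890 + 911230 + 284900 + 1034630 + 2144880 = 9995690
Sum of weights = 61 + 340 + 560 + 469 + 243 + 141 + 159 + 563 + 311 + 407 + 659 + 648 = 4561
Weighted mean = 9995690 / 4561 = 2191.5567

2192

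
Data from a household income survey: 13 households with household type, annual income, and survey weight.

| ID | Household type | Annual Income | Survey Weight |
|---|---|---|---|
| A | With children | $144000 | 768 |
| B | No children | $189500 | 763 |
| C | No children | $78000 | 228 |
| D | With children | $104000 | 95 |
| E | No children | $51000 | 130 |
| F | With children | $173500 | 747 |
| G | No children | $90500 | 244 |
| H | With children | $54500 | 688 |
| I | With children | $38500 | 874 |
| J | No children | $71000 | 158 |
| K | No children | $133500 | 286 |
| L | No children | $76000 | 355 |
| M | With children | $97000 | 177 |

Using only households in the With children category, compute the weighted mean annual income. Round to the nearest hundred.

With children rows: A, D, F, H, I, M
Weighted sum = 338390500
Sum of weights = 768 + 95 + 747 + 688 + 874 + 177 = 3349
Weighted mean = 338390500 / 3349 = 101042.25

101000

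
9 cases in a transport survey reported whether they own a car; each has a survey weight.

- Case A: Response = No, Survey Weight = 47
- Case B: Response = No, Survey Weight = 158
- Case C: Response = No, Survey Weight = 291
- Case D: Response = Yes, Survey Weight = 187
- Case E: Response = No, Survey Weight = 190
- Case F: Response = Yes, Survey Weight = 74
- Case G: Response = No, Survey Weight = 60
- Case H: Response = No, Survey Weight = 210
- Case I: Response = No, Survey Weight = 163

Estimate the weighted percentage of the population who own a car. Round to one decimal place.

Sum of weights for 'Yes' = 187 + 74 = 261
Total weight = 47 + 158 + 291 + 187 + 190 + 74 + 60 + 210 + 163 = 1380
Weighted proportion = 261 / 1380 = 0.18913043 → 18.913043%

18.9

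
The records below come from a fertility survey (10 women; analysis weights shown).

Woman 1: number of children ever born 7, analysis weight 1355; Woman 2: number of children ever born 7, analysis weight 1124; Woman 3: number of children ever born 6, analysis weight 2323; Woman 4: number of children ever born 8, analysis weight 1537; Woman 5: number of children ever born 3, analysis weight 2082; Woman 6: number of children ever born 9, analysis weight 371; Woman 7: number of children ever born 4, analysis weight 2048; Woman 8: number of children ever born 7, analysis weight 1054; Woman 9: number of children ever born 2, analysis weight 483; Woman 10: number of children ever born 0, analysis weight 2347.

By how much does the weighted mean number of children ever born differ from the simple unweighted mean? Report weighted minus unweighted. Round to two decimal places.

-0.57

Unweighted sum = 7 + 7 + 6 + 8 + 3 + 9 + 4 + 7 + 2 + 0 = 53
Unweighted mean = 53 / 10 = 5.3
Weighted sum = 7×1355 + 7×1124 + 6×2323 + 8×1537 + 3×2082 + 9×371 + 4×2048 + 7×1054 + 2×483 + 0×2347
  = 9485 + 7868 + 13938 + 12296 + 6246 + 3339 + 8192 + 7378 + 966 + 0 = 69708
Sum of weights = 1355 + 1124 + 2323 + 1537 + 2082 + 371 + 2048 + 1054 + 483 + 2347 = 14724
Weighted mean = 69708 / 14724 = 4.7343113
Difference (weighted minus unweighted) = -0.56568867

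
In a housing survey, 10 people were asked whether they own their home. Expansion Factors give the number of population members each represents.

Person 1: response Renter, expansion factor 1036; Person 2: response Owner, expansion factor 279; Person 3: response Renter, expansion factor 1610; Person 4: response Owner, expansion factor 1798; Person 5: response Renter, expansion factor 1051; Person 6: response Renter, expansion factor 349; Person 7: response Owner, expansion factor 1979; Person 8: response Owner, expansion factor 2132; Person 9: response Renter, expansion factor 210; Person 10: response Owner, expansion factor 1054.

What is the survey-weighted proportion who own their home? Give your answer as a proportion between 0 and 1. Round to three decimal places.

Sum of weights for 'Owner' = 279 + 1798 + 1979 + 2132 + 1054 = 7242
Total weight = 1036 + 279 + 1610 + 1798 + 1051 + 349 + 1979 + 2132 + 210 + 1054 = 11498
Weighted proportion = 7242 / 11498 = 0.62984867

0.630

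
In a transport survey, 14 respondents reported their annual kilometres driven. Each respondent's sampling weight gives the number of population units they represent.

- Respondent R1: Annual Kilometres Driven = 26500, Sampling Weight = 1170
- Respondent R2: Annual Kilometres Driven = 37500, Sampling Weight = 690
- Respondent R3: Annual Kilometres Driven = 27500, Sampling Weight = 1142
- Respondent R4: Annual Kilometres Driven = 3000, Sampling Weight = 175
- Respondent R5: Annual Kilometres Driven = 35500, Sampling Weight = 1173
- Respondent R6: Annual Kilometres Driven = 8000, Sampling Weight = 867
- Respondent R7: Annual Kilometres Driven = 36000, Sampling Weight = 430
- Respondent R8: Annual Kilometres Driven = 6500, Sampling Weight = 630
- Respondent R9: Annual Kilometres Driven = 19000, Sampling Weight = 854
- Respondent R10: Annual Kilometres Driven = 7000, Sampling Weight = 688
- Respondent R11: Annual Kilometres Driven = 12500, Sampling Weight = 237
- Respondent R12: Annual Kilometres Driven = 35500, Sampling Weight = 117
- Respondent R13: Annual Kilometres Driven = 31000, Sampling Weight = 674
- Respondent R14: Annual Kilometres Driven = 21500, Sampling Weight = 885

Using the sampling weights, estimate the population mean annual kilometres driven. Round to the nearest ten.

Weighted sum = 225042000
Sum of weights = 9732
Weighted mean = 225042000 / 9732 = 23123.921

23120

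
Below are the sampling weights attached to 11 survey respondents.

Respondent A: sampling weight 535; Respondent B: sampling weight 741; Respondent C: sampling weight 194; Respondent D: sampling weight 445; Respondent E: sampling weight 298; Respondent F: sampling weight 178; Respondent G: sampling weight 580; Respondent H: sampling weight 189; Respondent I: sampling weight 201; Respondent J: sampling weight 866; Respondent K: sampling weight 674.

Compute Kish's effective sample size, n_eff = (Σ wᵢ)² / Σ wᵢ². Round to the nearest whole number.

9

Σ wᵢ = 535 + 741 + 194 + 445 + 298 + 178 + 580 + 189 + 201 + 866 + 674 = 4901
Σ wᵢ² = 2808209
n_eff = 4901² / 2808209 = 24019801 / 2808209 = 8.5534236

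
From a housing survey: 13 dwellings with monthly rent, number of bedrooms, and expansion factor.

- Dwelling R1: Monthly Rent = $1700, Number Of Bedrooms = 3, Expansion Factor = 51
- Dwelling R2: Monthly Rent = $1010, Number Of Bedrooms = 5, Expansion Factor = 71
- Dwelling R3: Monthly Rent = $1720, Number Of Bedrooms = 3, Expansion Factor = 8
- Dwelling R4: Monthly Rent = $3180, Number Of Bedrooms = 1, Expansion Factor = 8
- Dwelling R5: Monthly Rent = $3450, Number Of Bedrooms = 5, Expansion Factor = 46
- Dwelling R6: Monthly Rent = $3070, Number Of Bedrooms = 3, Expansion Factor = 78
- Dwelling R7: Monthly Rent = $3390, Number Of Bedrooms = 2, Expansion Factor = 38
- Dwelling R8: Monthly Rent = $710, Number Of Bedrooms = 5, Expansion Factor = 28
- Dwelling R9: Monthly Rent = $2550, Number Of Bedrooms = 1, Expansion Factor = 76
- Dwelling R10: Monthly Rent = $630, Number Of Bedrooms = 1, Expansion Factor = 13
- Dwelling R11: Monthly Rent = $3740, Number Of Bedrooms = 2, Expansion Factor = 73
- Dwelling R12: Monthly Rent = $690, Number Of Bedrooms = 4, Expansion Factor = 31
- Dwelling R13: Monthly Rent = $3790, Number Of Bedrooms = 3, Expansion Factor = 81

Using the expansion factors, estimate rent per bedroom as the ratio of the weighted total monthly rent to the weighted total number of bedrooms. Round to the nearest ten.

Σ wᵢ·y = 1547860
Σ wᵢ·x = 1822
Ratio = 1547860 / 1822 = 849.53897

850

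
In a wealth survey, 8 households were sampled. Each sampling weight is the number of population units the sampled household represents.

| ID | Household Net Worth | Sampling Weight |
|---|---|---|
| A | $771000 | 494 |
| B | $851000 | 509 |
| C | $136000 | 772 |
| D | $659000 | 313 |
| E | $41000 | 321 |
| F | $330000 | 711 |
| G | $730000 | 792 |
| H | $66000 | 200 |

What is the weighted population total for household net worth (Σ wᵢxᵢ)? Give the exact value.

Weighted total = 771000×494 + 851000×509 + 136000×772 + 659000×313 + 41000×321 + 330000×711 + 730000×792 + 66000×200
  = 1964443000

1964443000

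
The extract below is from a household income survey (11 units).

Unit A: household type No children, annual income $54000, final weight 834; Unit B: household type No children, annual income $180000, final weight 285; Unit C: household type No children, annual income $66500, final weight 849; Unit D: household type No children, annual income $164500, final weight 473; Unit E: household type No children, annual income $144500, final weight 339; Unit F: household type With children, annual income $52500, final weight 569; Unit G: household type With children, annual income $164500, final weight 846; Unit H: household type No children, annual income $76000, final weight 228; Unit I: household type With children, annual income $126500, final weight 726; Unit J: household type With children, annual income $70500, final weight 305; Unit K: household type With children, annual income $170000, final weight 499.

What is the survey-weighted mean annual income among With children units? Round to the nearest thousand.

With children rows: F, G, I, J, K
Weighted sum = 367211000
Sum of weights = 569 + 846 + 726 + 305 + 499 = 2945
Weighted mean = 367211000 / 2945 = 124689.64

125000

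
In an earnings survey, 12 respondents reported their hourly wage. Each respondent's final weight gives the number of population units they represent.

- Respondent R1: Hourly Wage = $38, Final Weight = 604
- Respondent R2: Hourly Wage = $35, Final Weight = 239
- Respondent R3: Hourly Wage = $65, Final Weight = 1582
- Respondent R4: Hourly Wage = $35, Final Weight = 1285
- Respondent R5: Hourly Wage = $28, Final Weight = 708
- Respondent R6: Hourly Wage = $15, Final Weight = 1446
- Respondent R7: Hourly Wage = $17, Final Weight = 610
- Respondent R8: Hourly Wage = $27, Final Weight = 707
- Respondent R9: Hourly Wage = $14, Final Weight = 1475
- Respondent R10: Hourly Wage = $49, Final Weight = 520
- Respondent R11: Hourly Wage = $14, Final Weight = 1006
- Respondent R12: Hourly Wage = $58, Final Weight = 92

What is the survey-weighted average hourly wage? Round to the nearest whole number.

31

Weighted sum = 38×604 + 35×239 + 65×1582 + 35×1285 + 28×708 + 15×1446 + 17×610 + 27×707 + 14×1475 + 49×520 + 14×1006 + 58×92
  = 22952 + 8365 + 102830 + 44975 + 19824 + 21690 + 10370 + 19089 + 20650 + 25480 + 14084 + 5336 = 315645
Sum of weights = 604 + 239 + 1582 + 1285 + 708 + 1446 + 610 + 707 + 1475 + 520 + 1006 + 92 = 10274
Weighted mean = 315645 / 10274 = 30.722698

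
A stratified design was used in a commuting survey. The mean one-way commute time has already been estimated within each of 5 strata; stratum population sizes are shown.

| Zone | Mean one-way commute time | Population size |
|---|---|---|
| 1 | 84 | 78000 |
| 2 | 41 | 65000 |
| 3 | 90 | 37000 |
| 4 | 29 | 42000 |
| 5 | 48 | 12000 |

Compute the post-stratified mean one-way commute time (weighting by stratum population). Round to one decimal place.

61.3

Σ Nₕ·x̄ₕ = 84×78000 + 41×65000 + 90×37000 + 29×42000 + 48×12000
  = 6552000 + 2665000 + 3330000 + 1218000 + 576000 = 14341000
Σ Nₕ = 78000 + 65000 + 37000 + 42000 + 12000 = 234000
Overall mean = 14341000 / 234000 = 61.286325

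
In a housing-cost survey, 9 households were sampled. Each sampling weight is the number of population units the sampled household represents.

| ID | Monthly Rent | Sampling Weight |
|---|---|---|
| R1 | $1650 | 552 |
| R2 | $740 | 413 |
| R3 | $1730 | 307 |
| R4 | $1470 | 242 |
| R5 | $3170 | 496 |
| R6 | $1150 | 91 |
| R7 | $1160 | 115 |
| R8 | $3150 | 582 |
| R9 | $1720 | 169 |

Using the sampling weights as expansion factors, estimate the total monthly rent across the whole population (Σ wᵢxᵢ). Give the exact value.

6037620

Weighted total = 1650×552 + 740×413 + 1730×307 + 1470×242 + 3170×496 + 1150×91 + 1160×115 + 3150×582 + 1720×169
  = 910800 + 305620 + 531110 + 355740 + 1572320 + 104650 + 133400 + 1833300 + 290680 = 6037620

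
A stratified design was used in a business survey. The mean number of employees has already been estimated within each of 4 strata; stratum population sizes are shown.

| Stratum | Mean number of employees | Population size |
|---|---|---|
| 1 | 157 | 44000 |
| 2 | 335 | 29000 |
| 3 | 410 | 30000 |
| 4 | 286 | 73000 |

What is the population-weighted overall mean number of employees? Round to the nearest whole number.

283

Σ Nₕ·x̄ₕ = 157×44000 + 335×29000 + 410×30000 + 286×73000
  = 6908000 + 9715000 + 12300000 + 20878000 = 49801000
Σ Nₕ = 176000
Overall mean = 49801000 / 176000 = 282.96023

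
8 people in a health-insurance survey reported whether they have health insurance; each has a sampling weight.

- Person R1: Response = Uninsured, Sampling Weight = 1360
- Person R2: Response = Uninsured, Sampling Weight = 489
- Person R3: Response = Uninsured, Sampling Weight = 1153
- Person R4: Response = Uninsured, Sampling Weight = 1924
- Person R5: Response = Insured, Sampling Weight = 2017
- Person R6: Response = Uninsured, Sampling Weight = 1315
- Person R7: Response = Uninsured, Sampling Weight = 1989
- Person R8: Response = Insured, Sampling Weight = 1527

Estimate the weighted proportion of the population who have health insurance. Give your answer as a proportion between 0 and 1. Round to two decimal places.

0.30

Sum of weights for 'Insured' = 2017 + 1527 = 3544
Total weight = 11774
Weighted proportion = 3544 / 11774 = 0.30100221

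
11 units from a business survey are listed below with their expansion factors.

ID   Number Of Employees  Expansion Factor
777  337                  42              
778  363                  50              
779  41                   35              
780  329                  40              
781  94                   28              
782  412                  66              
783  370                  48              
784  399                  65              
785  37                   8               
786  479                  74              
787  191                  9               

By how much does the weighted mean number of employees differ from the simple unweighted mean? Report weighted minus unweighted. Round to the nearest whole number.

Unweighted sum = 337 + 363 + 41 + 329 + 94 + 412 + 370 + 399 + 37 + 479 + 191 = 3052
Unweighted mean = 3052 / 11 = 277.45455
Weighted sum = 157879
Sum of weights = 42 + 50 + 35 + 40 + 28 + 66 + 48 + 65 + 8 + 74 + 9 = 465
Weighted mean = 157879 / 465 = 339.52473
Difference (weighted minus unweighted) = 62.070186

62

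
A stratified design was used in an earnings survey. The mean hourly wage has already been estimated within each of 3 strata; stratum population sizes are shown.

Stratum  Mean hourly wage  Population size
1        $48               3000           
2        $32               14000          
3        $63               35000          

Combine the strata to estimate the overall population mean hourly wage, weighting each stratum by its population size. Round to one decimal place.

Σ Nₕ·x̄ₕ = 48×3000 + 32×14000 + 63×35000
  = 144000 + 448000 + 2205000 = 2797000
Σ Nₕ = 3000 + 14000 + 35000 = 52000
Overall mean = 2797000 / 52000 = 53.788462

53.8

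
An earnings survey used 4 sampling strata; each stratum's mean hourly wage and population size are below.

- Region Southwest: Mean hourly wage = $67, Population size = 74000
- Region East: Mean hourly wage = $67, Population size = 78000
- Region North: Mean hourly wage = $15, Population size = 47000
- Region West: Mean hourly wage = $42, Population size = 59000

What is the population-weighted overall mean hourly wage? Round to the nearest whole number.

Σ Nₕ·x̄ₕ = 67×74000 + 67×78000 + 15×47000 + 42×59000
  = 4958000 + 5226000 + 705000 + 2478000 = 13367000
Σ Nₕ = 74000 + 78000 + 47000 + 59000 = 258000
Overall mean = 13367000 / 258000 = 51.810078

52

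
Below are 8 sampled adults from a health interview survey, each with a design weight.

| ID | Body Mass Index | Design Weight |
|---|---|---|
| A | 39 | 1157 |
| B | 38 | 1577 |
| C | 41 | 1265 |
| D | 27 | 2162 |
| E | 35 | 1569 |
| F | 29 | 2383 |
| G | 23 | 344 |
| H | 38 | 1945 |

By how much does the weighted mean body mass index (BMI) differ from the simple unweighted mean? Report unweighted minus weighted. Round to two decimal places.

Unweighted sum = 39 + 38 + 41 + 27 + 35 + 29 + 23 + 38 = 270
Unweighted mean = 270 / 8 = 33.75
Weighted sum = 39×1157 + 38×1577 + 41×1265 + 27×2162 + 35×1569 + 29×2383 + 23×344 + 38×1945
  = 45123 + 59926 + 51865 + 58374 + 54915 + 69107 + 7912 + 73910 = 421132
Sum of weights = 1157 + 1577 + 1265 + 2162 + 1569 + 2383 + 344 + 1945 = 12402
Weighted mean = 421132 / 12402 = 33.956781
Difference (unweighted minus weighted) = -0.20678116

-0.21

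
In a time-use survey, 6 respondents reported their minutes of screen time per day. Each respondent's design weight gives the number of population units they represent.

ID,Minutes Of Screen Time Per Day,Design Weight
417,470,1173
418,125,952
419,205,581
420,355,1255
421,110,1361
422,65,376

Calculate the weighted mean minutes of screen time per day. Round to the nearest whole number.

Weighted sum = 470×1173 + 125×952 + 205×581 + 355×1255 + 110×1361 + 65×376
  = 551310 + 119000 + 119105 + 445525 + 149710 + 24440 = 1409090
Sum of weights = 1173 + 952 + 581 + 1255 + 1361 + 376 = 5698
Weighted mean = 1409090 / 5698 = 247.29554

247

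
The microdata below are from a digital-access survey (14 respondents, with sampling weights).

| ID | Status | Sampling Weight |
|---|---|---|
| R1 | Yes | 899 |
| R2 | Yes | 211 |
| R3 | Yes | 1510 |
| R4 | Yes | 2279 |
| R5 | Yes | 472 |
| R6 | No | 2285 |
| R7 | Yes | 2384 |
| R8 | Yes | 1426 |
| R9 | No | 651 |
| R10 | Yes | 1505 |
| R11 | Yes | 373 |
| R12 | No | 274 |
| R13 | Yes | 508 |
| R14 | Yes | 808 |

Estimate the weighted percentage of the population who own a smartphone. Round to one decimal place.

79.4

Sum of weights for 'Yes' = 899 + 211 + 1510 + 2279 + 472 + 2384 + 1426 + 1505 + 373 + 508 + 808 = 12375
Total weight = 15585
Weighted proportion = 12375 / 15585 = 0.79403272 → 79.403272%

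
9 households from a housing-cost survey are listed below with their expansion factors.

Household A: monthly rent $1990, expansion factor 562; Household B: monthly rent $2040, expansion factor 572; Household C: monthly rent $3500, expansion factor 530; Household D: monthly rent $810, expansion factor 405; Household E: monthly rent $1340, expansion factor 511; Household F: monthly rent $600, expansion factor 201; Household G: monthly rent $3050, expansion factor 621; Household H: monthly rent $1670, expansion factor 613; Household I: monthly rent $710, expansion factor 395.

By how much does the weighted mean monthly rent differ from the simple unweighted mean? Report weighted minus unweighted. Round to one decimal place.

Unweighted sum = 1990 + 2040 + 3500 + 810 + 1340 + 600 + 3050 + 1670 + 710 = 15710
Unweighted mean = 15710 / 9 = 1745.5556
Weighted sum = 1990×562 + 2040×572 + 3500×530 + 810×405 + 1340×511 + 600×201 + 3050×621 + 1670×613 + 710×395
  = 1118380 + 1166880 + 1855000 + 328050 + 684740 + 120600 + 1894050 + 1023710 + 280450 = 8471860
Sum of weights = 562 + 572 + 530 + 405 + 511 + 201 + 621 + 613 + 395 = 4410
Weighted mean = 8471860 / 4410 = 1921.0567
Difference (weighted minus unweighted) = 175.50113

175.5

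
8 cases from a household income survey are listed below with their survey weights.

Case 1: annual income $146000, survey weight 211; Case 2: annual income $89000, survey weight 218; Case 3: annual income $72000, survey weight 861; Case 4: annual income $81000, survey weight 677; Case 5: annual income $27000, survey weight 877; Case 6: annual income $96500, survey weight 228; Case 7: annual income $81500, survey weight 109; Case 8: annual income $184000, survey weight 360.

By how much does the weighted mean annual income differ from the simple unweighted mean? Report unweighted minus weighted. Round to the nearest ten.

Unweighted sum = 146000 + 89000 + 72000 + 81000 + 27000 + 96500 + 81500 + 184000 = 777000
Unweighted mean = 777000 / 8 = 97125
Weighted sum = 146000×211 + 89000×218 + 72000×861 + 81000×677 + 27000×877 + 96500×228 + 81500×109 + 184000×360
  = 30806000 + 19402000 + 61992000 + 54837000 + 23679000 + 22002000 + 8883500 + 66240000 = 287841500
Sum of weights = 211 + 218 + 861 + 677 + 877 + 228 + 109 + 360 = 3541
Weighted mean = 287841500 / 3541 = 81288.195
Difference (unweighted minus weighted) = 15836.805

15840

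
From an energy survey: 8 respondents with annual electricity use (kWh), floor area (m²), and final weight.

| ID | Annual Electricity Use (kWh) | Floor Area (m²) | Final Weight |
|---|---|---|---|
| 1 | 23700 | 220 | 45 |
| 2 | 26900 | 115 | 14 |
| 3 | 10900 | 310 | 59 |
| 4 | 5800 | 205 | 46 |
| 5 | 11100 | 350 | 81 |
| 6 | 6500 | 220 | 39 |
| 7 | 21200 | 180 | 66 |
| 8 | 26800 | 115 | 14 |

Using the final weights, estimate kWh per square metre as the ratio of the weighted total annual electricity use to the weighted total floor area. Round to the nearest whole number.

Σ wᵢ·y = 23700×45 + 26900×14 + 10900×59 + 5800×46 + 11100×81 + 6500×39 + 21200×66 + 26800×14
  = 5280000
Σ wᵢ·x = 220×45 + 115×14 + 310×59 + 205×46 + 350×81 + 220×39 + 180×66 + 115×14
  = 9900 + 1610 + 18290 + 9430 + 28350 + 8580 + 11880 + 1610 = 89650
Ratio = 5280000 / 89650 = 58.895706

59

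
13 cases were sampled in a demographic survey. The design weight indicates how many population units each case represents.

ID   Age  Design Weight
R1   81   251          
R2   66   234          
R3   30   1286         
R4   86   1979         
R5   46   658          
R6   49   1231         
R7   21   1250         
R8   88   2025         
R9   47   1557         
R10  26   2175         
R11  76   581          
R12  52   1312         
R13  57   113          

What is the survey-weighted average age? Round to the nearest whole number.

Weighted sum = 788136
Sum of weights = 14652
Weighted mean = 788136 / 14652 = 53.790336

54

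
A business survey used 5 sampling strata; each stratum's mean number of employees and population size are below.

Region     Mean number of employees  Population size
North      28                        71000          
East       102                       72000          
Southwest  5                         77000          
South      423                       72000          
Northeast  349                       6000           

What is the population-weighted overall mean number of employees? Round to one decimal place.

Σ Nₕ·x̄ₕ = 28×71000 + 102×72000 + 5×77000 + 423×72000 + 349×6000
  = 1988000 + 7344000 + 385000 + 30456000 + 2094000 = 42267000
Σ Nₕ = 71000 + 72000 + 77000 + 72000 + 6000 = 298000
Overall mean = 42267000 / 298000 = 141.83557

141.8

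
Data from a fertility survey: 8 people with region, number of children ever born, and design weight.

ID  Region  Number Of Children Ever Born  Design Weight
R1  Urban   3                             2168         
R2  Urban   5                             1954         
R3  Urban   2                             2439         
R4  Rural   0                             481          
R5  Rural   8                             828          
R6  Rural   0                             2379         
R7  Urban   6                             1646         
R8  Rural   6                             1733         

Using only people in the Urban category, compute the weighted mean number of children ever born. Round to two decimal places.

3.78

Urban rows: R1, R2, R3, R7
Weighted sum = 31028
Sum of weights = 2168 + 1954 + 2439 + 1646 = 8207
Weighted mean = 31028 / 8207 = 3.780675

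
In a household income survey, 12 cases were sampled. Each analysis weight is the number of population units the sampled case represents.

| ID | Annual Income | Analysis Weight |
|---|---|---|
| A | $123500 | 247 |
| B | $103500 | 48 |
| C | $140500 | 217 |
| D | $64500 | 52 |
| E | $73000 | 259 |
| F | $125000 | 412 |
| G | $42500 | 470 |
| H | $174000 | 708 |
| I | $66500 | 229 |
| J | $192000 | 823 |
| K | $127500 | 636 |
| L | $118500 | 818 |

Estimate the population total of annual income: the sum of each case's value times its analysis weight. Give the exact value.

Weighted total = 123500×247 + 103500×48 + 140500×217 + 64500×52 + 73000×259 + 125000×412 + 42500×470 + 174000×708 + 66500×229 + 192000×823 + 127500×636 + 118500×818
  = 634156500

634156500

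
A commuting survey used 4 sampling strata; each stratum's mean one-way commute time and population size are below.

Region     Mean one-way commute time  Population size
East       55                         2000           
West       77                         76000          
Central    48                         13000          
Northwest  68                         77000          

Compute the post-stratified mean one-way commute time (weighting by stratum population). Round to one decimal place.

Σ Nₕ·x̄ₕ = 55×2000 + 77×76000 + 48×13000 + 68×77000
  = 11822000
Σ Nₕ = 2000 + 76000 + 13000 + 77000 = 168000
Overall mean = 11822000 / 168000 = 70.369048

70.4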